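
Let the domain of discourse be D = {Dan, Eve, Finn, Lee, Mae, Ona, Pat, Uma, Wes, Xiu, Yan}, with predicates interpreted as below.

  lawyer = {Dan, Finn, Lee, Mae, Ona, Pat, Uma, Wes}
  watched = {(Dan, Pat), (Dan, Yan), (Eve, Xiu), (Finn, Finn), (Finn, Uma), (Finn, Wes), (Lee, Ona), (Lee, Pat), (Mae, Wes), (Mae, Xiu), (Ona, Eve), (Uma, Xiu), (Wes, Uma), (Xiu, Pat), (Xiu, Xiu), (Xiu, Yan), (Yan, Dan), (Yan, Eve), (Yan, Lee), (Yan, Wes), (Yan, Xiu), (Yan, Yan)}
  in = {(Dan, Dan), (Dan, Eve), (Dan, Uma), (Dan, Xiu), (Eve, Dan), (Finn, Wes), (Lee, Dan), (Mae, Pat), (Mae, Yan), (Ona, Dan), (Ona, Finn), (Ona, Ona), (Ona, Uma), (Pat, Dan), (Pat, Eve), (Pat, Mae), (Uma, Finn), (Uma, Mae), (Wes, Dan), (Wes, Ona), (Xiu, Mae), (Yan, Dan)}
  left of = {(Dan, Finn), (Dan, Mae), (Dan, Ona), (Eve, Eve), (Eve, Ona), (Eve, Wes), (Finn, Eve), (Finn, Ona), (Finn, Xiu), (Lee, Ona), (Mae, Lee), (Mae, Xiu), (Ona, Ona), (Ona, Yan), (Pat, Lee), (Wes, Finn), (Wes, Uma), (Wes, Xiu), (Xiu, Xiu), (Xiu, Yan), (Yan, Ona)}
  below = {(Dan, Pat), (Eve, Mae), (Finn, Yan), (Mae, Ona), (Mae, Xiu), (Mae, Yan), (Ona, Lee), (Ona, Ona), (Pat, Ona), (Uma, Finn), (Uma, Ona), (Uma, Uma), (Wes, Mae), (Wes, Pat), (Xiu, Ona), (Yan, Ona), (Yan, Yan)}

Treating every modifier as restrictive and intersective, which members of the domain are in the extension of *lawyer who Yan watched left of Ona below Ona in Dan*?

{}

⟦who Yan watched⟧ = {x : ⟨Yan, x⟩ ∈ ⟦watched⟧} = {Dan, Eve, Lee, Wes, Xiu, Yan}
⟦left of Ona⟧ = {x : ⟨x, Ona⟩ ∈ ⟦left of⟧} = {Dan, Eve, Finn, Lee, Ona, Yan}
⟦below Ona⟧ = {x : ⟨x, Ona⟩ ∈ ⟦below⟧} = {Mae, Ona, Pat, Uma, Xiu, Yan}
⟦in Dan⟧ = {x : ⟨x, Dan⟩ ∈ ⟦in⟧} = {Dan, Eve, Lee, Ona, Pat, Wes, Yan}
⟦lawyer⟧ = {Dan, Finn, Lee, Mae, Ona, Pat, Uma, Wes}
… ∩ ⟦who Yan watched⟧ = {Dan, Finn, Lee, Mae, Ona, Pat, Uma, Wes} ∩ {Dan, Eve, Lee, Wes, Xiu, Yan} = {Dan, Lee, Wes}
… ∩ ⟦left of Ona⟧ = {Dan, Lee, Wes} ∩ {Dan, Eve, Finn, Lee, Ona, Yan} = {Dan, Lee}
… ∩ ⟦below Ona⟧ = {Dan, Lee} ∩ {Mae, Ona, Pat, Uma, Xiu, Yan} = ∅
… ∩ ⟦in Dan⟧ = ∅ ∩ {Dan, Eve, Lee, Ona, Pat, Wes, Yan} = ∅
So ⟦lawyer who Yan watched left of Ona below Ona in Dan⟧ = {}.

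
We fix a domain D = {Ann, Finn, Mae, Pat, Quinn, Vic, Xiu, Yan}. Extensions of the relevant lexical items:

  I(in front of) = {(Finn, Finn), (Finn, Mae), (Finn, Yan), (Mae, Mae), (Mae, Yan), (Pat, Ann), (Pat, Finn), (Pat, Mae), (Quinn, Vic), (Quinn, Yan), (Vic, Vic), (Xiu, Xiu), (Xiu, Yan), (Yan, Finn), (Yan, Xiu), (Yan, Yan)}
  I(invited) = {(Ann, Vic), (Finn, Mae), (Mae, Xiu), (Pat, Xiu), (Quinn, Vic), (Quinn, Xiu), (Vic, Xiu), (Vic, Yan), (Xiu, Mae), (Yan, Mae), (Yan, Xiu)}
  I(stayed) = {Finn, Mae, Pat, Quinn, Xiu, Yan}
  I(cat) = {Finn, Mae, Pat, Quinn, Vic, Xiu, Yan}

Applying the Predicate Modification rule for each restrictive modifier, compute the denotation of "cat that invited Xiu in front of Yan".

{Mae, Quinn, Yan}

⟦that invited Xiu⟧ = {x : ⟨x, Xiu⟩ ∈ ⟦invited⟧} = {Mae, Pat, Quinn, Vic, Yan}
⟦in front of Yan⟧ = {x : ⟨x, Yan⟩ ∈ ⟦in front of⟧} = {Finn, Mae, Quinn, Xiu, Yan}
⟦cat⟧ = {Finn, Mae, Pat, Quinn, Vic, Xiu, Yan}
… ∩ ⟦that invited Xiu⟧ = {Finn, Mae, Pat, Quinn, Vic, Xiu, Yan} ∩ {Mae, Pat, Quinn, Vic, Yan} = {Mae, Pat, Quinn, Vic, Yan}
… ∩ ⟦in front of Yan⟧ = {Mae, Pat, Quinn, Vic, Yan} ∩ {Finn, Mae, Quinn, Xiu, Yan} = {Mae, Quinn, Yan}
So ⟦cat that invited Xiu in front of Yan⟧ = {Mae, Quinn, Yan}.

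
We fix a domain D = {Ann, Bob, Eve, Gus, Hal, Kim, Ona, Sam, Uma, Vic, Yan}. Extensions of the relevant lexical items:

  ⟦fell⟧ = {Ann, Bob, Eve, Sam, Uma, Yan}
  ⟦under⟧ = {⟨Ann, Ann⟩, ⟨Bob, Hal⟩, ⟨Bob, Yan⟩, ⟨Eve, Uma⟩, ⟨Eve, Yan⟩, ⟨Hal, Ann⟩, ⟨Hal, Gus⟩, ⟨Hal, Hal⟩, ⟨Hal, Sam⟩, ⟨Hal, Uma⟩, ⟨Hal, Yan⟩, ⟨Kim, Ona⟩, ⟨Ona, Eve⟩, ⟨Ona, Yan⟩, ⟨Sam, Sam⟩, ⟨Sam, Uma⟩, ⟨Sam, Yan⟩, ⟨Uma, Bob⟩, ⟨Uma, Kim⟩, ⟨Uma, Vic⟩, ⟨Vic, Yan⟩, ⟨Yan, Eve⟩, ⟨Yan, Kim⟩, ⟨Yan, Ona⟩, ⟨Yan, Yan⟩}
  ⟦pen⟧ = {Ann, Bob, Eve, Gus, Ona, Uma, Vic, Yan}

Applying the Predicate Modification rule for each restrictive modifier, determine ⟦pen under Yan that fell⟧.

{Bob, Eve, Yan}

⟦under Yan⟧ = {x : ⟨x, Yan⟩ ∈ ⟦under⟧} = {Bob, Eve, Hal, Ona, Sam, Vic, Yan}
⟦that fell⟧ = ⟦fell⟧ = {Ann, Bob, Eve, Sam, Uma, Yan}
⟦pen⟧ = {Ann, Bob, Eve, Gus, Ona, Uma, Vic, Yan}
… ∩ ⟦under Yan⟧ = {Ann, Bob, Eve, Gus, Ona, Uma, Vic, Yan} ∩ {Bob, Eve, Hal, Ona, Sam, Vic, Yan} = {Bob, Eve, Ona, Vic, Yan}
… ∩ ⟦that fell⟧ = {Bob, Eve, Ona, Vic, Yan} ∩ {Ann, Bob, Eve, Sam, Uma, Yan} = {Bob, Eve, Yan}
So ⟦pen under Yan that fell⟧ = {Bob, Eve, Yan}.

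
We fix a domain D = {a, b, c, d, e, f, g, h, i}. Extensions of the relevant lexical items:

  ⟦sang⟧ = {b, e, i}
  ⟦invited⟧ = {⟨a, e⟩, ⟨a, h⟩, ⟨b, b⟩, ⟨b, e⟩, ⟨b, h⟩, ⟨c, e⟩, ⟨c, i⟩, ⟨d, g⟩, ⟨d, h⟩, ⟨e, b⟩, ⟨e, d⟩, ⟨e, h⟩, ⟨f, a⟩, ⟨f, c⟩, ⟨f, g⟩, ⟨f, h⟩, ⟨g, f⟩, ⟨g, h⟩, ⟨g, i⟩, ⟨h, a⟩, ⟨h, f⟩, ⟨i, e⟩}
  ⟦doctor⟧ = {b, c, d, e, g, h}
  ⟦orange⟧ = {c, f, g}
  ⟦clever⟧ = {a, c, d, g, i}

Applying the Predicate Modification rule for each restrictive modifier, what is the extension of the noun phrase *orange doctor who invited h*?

⟦who invited h⟧ = {x : ⟨x, h⟩ ∈ ⟦invited⟧} = {a, b, d, e, f, g}
⟦doctor⟧ = {b, c, d, e, g, h}
… ∩ ⟦who invited h⟧ = {b, c, d, e, g, h} ∩ {a, b, d, e, f, g} = {b, d, e, g}
… ∩ ⟦orange⟧ = {b, d, e, g} ∩ {c, f, g} = {g}
So ⟦orange doctor who invited h⟧ = {g}.

{g}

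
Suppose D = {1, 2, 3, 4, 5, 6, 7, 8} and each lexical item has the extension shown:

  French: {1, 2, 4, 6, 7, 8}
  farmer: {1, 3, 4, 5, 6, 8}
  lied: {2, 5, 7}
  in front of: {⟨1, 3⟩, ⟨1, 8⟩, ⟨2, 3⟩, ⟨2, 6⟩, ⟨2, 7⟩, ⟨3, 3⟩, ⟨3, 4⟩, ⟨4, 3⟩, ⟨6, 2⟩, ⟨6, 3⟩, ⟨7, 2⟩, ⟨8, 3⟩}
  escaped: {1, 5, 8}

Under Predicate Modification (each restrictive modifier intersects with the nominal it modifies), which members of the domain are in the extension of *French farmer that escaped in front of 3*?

⟦that escaped⟧ = ⟦escaped⟧ = {1, 5, 8}
⟦in front of 3⟧ = {x : ⟨x, 3⟩ ∈ ⟦in front of⟧} = {1, 2, 3, 4, 6, 8}
⟦farmer⟧ = {1, 3, 4, 5, 6, 8}
… ∩ ⟦that escaped⟧ = {1, 3, 4, 5, 6, 8} ∩ {1, 5, 8} = {1, 5, 8}
… ∩ ⟦in front of 3⟧ = {1, 5, 8} ∩ {1, 2, 3, 4, 6, 8} = {1, 8}
… ∩ ⟦French⟧ = {1, 8} ∩ {1, 2, 4, 6, 7, 8} = {1, 8}
So ⟦French farmer that escaped in front of 3⟧ = {1, 8}.

{1, 8}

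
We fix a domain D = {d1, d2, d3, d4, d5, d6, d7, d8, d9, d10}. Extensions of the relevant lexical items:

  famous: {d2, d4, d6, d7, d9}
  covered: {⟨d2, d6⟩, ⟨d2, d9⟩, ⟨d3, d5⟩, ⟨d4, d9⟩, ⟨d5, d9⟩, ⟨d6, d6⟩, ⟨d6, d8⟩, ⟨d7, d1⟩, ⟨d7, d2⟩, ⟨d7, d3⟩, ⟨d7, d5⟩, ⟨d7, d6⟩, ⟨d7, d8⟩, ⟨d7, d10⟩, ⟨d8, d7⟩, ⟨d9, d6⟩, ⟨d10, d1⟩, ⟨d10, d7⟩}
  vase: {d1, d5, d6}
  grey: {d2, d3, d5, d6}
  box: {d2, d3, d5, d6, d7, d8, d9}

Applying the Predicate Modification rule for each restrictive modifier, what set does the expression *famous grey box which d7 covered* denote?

⟦which d7 covered⟧ = {x : ⟨d7, x⟩ ∈ ⟦covered⟧} = {d1, d2, d3, d5, d6, d8, d10}
⟦box⟧ = {d2, d3, d5, d6, d7, d8, d9}
… ∩ ⟦which d7 covered⟧ = {d2, d3, d5, d6, d7, d8, d9} ∩ {d1, d2, d3, d5, d6, d8, d10} = {d2, d3, d5, d6, d8}
… ∩ ⟦famous⟧ = {d2, d3, d5, d6, d8} ∩ {d2, d4, d6, d7, d9} = {d2, d6}
… ∩ ⟦grey⟧ = {d2, d6} ∩ {d2, d3, d5, d6} = {d2, d6}
So ⟦famous grey box which d7 covered⟧ = {d2, d6}.

{d2, d6}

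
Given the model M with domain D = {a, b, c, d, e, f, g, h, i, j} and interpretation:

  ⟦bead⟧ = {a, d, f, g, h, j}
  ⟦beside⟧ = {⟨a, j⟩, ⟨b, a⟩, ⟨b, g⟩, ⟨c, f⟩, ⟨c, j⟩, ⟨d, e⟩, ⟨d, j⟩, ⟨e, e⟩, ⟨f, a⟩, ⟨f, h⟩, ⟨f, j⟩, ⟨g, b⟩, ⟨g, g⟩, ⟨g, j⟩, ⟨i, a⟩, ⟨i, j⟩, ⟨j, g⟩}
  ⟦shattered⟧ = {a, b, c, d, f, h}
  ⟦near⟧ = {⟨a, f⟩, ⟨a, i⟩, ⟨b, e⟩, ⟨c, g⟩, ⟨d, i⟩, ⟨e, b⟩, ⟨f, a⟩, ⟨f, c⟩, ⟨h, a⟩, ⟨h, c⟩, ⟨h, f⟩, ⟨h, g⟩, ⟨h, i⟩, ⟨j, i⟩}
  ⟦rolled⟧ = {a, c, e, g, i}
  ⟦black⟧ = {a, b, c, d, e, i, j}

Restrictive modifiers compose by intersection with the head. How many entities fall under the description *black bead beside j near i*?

⟦beside j⟧ = {x : ⟨x, j⟩ ∈ ⟦beside⟧} = {a, c, d, f, g, i}
⟦near i⟧ = {x : ⟨x, i⟩ ∈ ⟦near⟧} = {a, d, h, j}
⟦bead⟧ = {a, d, f, g, h, j}
… ∩ ⟦beside j⟧ = {a, d, f, g, h, j} ∩ {a, c, d, f, g, i} = {a, d, f, g}
… ∩ ⟦near i⟧ = {a, d, f, g} ∩ {a, d, h, j} = {a, d}
… ∩ ⟦black⟧ = {a, d} ∩ {a, b, c, d, e, i, j} = {a, d}
⟦black bead beside j near i⟧ = {a, d}, so the cardinality is 2.

2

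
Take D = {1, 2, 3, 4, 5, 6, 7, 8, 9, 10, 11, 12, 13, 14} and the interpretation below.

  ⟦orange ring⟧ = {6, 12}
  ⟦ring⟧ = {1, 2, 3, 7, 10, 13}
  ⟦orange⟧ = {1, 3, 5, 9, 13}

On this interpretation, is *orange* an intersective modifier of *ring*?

no

⟦orange⟧ ∩ ⟦ring⟧ = {1, 3, 5, 9, 13} ∩ {1, 2, 3, 7, 10, 13} = {1, 3, 13}
Observed ⟦orange ring⟧ = {6, 12}.
These differ, so the modifier is not intersective in this model.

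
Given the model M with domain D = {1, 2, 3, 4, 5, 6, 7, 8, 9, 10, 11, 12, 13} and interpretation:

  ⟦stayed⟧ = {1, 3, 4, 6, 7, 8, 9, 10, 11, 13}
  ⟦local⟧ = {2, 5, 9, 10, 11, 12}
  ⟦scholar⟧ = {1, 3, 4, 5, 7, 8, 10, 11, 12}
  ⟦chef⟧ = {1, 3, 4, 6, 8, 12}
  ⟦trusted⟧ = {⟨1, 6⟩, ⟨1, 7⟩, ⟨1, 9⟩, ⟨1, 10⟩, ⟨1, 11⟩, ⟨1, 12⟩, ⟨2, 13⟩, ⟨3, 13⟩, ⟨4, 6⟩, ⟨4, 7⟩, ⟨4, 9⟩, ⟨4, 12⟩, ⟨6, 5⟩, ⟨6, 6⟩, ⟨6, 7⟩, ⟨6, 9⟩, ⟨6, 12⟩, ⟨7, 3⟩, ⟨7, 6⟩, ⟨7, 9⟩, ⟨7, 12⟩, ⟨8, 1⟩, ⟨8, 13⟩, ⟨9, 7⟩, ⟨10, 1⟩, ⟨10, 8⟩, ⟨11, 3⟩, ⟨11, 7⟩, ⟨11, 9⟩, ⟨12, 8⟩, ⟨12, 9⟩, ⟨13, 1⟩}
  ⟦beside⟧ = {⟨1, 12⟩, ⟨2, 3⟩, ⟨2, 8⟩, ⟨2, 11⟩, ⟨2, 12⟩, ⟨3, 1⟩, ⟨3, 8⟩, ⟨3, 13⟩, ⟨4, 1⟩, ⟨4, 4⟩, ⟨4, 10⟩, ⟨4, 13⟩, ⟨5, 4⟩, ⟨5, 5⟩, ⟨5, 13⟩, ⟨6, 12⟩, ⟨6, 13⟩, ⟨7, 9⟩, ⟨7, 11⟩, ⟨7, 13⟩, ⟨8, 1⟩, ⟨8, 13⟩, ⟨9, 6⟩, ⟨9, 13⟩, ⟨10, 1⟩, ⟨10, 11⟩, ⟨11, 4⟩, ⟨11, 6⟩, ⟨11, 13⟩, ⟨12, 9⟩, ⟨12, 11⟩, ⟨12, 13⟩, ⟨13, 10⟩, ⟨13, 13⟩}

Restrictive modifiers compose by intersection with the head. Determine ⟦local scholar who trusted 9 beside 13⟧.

⟦who trusted 9⟧ = {x : ⟨x, 9⟩ ∈ ⟦trusted⟧} = {1, 4, 6, 7, 11, 12}
⟦beside 13⟧ = {x : ⟨x, 13⟩ ∈ ⟦beside⟧} = {3, 4, 5, 6, 7, 8, 9, 11, 12, 13}
⟦scholar⟧ = {1, 3, 4, 5, 7, 8, 10, 11, 12}
… ∩ ⟦who trusted 9⟧ = {1, 3, 4, 5, 7, 8, 10, 11, 12} ∩ {1, 4, 6, 7, 11, 12} = {1, 4, 7, 11, 12}
… ∩ ⟦beside 13⟧ = {1, 4, 7, 11, 12} ∩ {3, 4, 5, 6, 7, 8, 9, 11, 12, 13} = {4, 7, 11, 12}
… ∩ ⟦local⟧ = {4, 7, 11, 12} ∩ {2, 5, 9, 10, 11, 12} = {11, 12}
So ⟦local scholar who trusted 9 beside 13⟧ = {11, 12}.

{11, 12}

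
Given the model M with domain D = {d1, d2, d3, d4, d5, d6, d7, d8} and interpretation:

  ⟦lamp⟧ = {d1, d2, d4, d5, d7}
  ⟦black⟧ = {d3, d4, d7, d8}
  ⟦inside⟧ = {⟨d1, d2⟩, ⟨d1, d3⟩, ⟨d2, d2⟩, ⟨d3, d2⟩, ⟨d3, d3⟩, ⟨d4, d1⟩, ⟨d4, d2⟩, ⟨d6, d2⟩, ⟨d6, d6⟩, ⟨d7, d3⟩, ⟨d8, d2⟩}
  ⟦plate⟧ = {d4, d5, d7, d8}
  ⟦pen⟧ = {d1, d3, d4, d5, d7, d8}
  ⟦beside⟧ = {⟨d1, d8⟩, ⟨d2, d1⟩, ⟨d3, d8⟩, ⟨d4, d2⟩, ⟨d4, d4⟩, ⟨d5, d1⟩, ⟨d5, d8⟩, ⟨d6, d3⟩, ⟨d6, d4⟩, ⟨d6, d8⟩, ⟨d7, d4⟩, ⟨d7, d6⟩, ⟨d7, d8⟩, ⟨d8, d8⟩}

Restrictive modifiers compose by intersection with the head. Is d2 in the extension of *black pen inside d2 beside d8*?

no

⟦inside d2⟧ = {x : ⟨x, d2⟩ ∈ ⟦inside⟧} = {d1, d2, d3, d4, d6, d8}
⟦beside d8⟧ = {x : ⟨x, d8⟩ ∈ ⟦beside⟧} = {d1, d3, d5, d6, d7, d8}
⟦pen⟧ = {d1, d3, d4, d5, d7, d8}
… ∩ ⟦inside d2⟧ = {d1, d3, d4, d5, d7, d8} ∩ {d1, d2, d3, d4, d6, d8} = {d1, d3, d4, d8}
… ∩ ⟦beside d8⟧ = {d1, d3, d4, d8} ∩ {d1, d3, d5, d6, d7, d8} = {d1, d3, d8}
… ∩ ⟦black⟧ = {d1, d3, d8} ∩ {d3, d4, d7, d8} = {d3, d8}
⟦black pen inside d2 beside d8⟧ = {d3, d8}; d2 ∉ this set.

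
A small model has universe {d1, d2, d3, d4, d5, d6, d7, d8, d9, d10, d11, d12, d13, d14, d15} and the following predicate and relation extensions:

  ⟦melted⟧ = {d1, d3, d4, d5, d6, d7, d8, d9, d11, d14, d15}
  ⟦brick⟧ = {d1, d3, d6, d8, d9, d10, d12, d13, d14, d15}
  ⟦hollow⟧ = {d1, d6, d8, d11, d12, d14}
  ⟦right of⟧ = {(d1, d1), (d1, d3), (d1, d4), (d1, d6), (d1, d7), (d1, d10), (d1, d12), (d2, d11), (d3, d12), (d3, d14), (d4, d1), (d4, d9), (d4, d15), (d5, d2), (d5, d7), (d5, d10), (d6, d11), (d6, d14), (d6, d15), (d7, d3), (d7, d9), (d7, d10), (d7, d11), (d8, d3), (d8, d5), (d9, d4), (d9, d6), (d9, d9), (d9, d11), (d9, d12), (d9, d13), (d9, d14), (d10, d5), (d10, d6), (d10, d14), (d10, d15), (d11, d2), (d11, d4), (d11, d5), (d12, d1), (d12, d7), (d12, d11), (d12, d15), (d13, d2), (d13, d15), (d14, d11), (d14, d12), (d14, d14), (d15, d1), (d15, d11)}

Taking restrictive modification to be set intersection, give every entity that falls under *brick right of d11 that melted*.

⟦right of d11⟧ = {x : ⟨x, d11⟩ ∈ ⟦right of⟧} = {d2, d6, d7, d9, d12, d14, d15}
⟦that melted⟧ = ⟦melted⟧ = {d1, d3, d4, d5, d6, d7, d8, d9, d11, d14, d15}
⟦brick⟧ = {d1, d3, d6, d8, d9, d10, d12, d13, d14, d15}
… ∩ ⟦right of d11⟧ = {d1, d3, d6, d8, d9, d10, d12, d13, d14, d15} ∩ {d2, d6, d7, d9, d12, d14, d15} = {d6, d9, d12, d14, d15}
… ∩ ⟦that melted⟧ = {d6, d9, d12, d14, d15} ∩ {d1, d3, d4, d5, d6, d7, d8, d9, d11, d14, d15} = {d6, d9, d14, d15}
So ⟦brick right of d11 that melted⟧ = {d6, d9, d14, d15}.

{d6, d9, d14, d15}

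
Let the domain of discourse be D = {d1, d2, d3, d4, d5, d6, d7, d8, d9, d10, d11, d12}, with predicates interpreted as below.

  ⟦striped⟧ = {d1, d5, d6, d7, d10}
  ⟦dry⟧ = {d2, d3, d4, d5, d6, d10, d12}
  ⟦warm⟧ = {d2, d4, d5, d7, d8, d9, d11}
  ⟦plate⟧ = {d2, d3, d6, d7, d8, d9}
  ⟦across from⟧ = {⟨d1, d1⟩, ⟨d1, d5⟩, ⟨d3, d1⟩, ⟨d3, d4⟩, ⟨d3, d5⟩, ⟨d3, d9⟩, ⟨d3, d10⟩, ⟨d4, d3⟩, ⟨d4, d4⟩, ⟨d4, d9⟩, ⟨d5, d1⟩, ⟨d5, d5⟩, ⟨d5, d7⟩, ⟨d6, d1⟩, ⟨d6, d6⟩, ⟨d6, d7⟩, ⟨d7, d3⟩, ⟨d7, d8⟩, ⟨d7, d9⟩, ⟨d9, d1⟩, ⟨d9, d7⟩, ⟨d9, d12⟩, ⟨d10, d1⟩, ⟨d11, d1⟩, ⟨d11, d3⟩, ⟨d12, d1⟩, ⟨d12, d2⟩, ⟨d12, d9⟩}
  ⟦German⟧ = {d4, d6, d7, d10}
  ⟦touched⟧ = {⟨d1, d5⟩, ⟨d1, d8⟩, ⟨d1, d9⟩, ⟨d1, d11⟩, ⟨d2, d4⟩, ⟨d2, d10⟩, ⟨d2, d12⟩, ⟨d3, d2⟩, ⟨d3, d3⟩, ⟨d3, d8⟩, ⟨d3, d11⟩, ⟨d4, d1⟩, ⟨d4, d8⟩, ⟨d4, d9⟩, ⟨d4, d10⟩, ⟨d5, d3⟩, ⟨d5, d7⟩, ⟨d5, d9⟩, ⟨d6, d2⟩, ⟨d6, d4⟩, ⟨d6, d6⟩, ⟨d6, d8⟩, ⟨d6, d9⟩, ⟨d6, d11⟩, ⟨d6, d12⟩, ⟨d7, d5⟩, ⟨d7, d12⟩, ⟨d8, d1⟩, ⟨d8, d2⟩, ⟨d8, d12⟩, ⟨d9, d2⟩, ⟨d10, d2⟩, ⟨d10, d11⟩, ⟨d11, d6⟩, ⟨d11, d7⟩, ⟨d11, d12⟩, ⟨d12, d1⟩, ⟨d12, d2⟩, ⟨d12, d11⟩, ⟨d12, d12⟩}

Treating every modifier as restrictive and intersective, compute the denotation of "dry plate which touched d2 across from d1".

⟦which touched d2⟧ = {x : ⟨x, d2⟩ ∈ ⟦touched⟧} = {d3, d6, d8, d9, d10, d12}
⟦across from d1⟧ = {x : ⟨x, d1⟩ ∈ ⟦across from⟧} = {d1, d3, d5, d6, d9, d10, d11, d12}
⟦plate⟧ = {d2, d3, d6, d7, d8, d9}
… ∩ ⟦which touched d2⟧ = {d2, d3, d6, d7, d8, d9} ∩ {d3, d6, d8, d9, d10, d12} = {d3, d6, d8, d9}
… ∩ ⟦across from d1⟧ = {d3, d6, d8, d9} ∩ {d1, d3, d5, d6, d9, d10, d11, d12} = {d3, d6, d9}
… ∩ ⟦dry⟧ = {d3, d6, d9} ∩ {d2, d3, d4, d5, d6, d10, d12} = {d3, d6}
So ⟦dry plate which touched d2 across from d1⟧ = {d3, d6}.

{d3, d6}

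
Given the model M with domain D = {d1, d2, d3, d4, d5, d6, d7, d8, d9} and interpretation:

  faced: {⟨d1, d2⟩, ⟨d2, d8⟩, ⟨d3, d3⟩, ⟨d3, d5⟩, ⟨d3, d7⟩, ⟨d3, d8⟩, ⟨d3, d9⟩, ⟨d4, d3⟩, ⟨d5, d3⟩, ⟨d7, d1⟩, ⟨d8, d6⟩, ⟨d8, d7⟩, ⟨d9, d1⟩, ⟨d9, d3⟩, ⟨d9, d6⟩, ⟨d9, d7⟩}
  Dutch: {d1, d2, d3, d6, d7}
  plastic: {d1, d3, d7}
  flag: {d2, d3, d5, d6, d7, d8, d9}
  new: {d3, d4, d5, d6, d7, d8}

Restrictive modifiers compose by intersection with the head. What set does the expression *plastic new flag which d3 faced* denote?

{d3, d7}

⟦which d3 faced⟧ = {x : ⟨d3, x⟩ ∈ ⟦faced⟧} = {d3, d5, d7, d8, d9}
⟦flag⟧ = {d2, d3, d5, d6, d7, d8, d9}
… ∩ ⟦which d3 faced⟧ = {d2, d3, d5, d6, d7, d8, d9} ∩ {d3, d5, d7, d8, d9} = {d3, d5, d7, d8, d9}
… ∩ ⟦plastic⟧ = {d3, d5, d7, d8, d9} ∩ {d1, d3, d7} = {d3, d7}
… ∩ ⟦new⟧ = {d3, d7} ∩ {d3, d4, d5, d6, d7, d8} = {d3, d7}
So ⟦plastic new flag which d3 faced⟧ = {d3, d7}.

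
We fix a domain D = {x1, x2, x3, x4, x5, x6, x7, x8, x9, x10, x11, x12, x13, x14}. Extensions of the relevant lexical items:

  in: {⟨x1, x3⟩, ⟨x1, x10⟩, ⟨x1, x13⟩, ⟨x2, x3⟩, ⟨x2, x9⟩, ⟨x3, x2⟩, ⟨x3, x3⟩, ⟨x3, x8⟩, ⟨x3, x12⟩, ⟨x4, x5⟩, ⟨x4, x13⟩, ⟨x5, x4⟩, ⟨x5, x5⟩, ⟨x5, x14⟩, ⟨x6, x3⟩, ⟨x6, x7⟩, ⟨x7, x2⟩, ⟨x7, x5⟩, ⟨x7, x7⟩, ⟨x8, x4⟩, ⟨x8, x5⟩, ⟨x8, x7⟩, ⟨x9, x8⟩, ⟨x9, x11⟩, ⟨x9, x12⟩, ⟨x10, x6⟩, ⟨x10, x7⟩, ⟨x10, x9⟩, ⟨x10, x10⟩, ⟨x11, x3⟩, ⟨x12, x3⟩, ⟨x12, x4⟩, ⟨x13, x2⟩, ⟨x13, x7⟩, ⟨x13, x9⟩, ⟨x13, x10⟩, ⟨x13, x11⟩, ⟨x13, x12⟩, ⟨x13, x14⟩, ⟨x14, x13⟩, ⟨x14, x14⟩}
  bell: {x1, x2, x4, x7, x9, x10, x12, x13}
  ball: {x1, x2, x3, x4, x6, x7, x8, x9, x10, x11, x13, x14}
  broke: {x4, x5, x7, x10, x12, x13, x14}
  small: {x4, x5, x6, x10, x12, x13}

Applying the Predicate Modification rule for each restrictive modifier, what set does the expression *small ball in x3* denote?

{x6}

⟦in x3⟧ = {x : ⟨x, x3⟩ ∈ ⟦in⟧} = {x1, x2, x3, x6, x11, x12}
⟦ball⟧ = {x1, x2, x3, x4, x6, x7, x8, x9, x10, x11, x13, x14}
… ∩ ⟦in x3⟧ = {x1, x2, x3, x4, x6, x7, x8, x9, x10, x11, x13, x14} ∩ {x1, x2, x3, x6, x11, x12} = {x1, x2, x3, x6, x11}
… ∩ ⟦small⟧ = {x1, x2, x3, x6, x11} ∩ {x4, x5, x6, x10, x12, x13} = {x6}
So ⟦small ball in x3⟧ = {x6}.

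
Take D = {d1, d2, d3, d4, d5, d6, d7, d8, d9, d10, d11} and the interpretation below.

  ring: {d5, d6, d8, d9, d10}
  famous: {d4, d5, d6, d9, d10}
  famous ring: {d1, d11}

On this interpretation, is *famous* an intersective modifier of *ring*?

⟦famous⟧ ∩ ⟦ring⟧ = {d4, d5, d6, d9, d10} ∩ {d5, d6, d8, d9, d10} = {d5, d6, d9, d10}
Observed ⟦famous ring⟧ = {d1, d11}.
These differ, so the modifier is not intersective in this model.

no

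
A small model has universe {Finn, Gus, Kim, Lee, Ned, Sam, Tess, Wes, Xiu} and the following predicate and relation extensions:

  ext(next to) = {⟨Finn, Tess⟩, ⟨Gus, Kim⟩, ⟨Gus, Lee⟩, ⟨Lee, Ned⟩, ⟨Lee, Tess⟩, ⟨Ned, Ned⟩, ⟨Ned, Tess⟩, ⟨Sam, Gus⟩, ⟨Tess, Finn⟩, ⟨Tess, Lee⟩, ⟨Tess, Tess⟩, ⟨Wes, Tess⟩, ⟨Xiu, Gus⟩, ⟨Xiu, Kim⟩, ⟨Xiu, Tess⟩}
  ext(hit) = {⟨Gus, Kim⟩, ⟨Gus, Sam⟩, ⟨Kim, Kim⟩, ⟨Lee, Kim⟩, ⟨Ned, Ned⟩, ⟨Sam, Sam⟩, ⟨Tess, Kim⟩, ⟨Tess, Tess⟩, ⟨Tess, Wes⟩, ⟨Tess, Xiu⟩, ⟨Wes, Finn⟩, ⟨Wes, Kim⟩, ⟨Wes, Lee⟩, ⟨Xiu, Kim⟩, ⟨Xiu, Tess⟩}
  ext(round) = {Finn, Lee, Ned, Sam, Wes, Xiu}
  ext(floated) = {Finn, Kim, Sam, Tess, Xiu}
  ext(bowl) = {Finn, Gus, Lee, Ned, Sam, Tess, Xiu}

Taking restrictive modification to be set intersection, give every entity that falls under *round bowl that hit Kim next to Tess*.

⟦that hit Kim⟧ = {x : ⟨x, Kim⟩ ∈ ⟦hit⟧} = {Gus, Kim, Lee, Tess, Wes, Xiu}
⟦next to Tess⟧ = {x : ⟨x, Tess⟩ ∈ ⟦next to⟧} = {Finn, Lee, Ned, Tess, Wes, Xiu}
⟦bowl⟧ = {Finn, Gus, Lee, Ned, Sam, Tess, Xiu}
… ∩ ⟦that hit Kim⟧ = {Finn, Gus, Lee, Ned, Sam, Tess, Xiu} ∩ {Gus, Kim, Lee, Tess, Wes, Xiu} = {Gus, Lee, Tess, Xiu}
… ∩ ⟦next to Tess⟧ = {Gus, Lee, Tess, Xiu} ∩ {Finn, Lee, Ned, Tess, Wes, Xiu} = {Lee, Tess, Xiu}
… ∩ ⟦round⟧ = {Lee, Tess, Xiu} ∩ {Finn, Lee, Ned, Sam, Wes, Xiu} = {Lee, Xiu}
So ⟦round bowl that hit Kim next to Tess⟧ = {Lee, Xiu}.

{Lee, Xiu}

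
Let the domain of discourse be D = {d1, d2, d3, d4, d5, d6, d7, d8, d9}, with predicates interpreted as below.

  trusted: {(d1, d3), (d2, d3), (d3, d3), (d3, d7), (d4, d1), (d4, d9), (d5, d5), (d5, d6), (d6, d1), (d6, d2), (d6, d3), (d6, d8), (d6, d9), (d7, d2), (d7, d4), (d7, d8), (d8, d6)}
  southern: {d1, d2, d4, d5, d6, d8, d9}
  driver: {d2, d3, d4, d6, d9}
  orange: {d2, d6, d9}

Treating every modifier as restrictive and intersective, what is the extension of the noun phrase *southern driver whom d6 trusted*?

{d2, d9}

⟦whom d6 trusted⟧ = {x : ⟨d6, x⟩ ∈ ⟦trusted⟧} = {d1, d2, d3, d8, d9}
⟦driver⟧ = {d2, d3, d4, d6, d9}
… ∩ ⟦whom d6 trusted⟧ = {d2, d3, d4, d6, d9} ∩ {d1, d2, d3, d8, d9} = {d2, d3, d9}
… ∩ ⟦southern⟧ = {d2, d3, d9} ∩ {d1, d2, d4, d5, d6, d8, d9} = {d2, d9}
So ⟦southern driver whom d6 trusted⟧ = {d2, d9}.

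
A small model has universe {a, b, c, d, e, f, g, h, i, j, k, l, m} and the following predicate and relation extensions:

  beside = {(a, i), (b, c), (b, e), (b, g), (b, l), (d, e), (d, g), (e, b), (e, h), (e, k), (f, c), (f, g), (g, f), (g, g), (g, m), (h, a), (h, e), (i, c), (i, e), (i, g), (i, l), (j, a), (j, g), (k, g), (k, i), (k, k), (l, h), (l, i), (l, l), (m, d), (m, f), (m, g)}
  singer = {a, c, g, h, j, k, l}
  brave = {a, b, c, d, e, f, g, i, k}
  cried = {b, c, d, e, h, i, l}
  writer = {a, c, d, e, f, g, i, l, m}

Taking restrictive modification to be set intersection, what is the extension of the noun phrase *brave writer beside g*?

{d, f, g, i}

⟦beside g⟧ = {x : ⟨x, g⟩ ∈ ⟦beside⟧} = {b, d, f, g, i, j, k, m}
⟦writer⟧ = {a, c, d, e, f, g, i, l, m}
… ∩ ⟦beside g⟧ = {a, c, d, e, f, g, i, l, m} ∩ {b, d, f, g, i, j, k, m} = {d, f, g, i, m}
… ∩ ⟦brave⟧ = {d, f, g, i, m} ∩ {a, b, c, d, e, f, g, i, k} = {d, f, g, i}
So ⟦brave writer beside g⟧ = {d, f, g, i}.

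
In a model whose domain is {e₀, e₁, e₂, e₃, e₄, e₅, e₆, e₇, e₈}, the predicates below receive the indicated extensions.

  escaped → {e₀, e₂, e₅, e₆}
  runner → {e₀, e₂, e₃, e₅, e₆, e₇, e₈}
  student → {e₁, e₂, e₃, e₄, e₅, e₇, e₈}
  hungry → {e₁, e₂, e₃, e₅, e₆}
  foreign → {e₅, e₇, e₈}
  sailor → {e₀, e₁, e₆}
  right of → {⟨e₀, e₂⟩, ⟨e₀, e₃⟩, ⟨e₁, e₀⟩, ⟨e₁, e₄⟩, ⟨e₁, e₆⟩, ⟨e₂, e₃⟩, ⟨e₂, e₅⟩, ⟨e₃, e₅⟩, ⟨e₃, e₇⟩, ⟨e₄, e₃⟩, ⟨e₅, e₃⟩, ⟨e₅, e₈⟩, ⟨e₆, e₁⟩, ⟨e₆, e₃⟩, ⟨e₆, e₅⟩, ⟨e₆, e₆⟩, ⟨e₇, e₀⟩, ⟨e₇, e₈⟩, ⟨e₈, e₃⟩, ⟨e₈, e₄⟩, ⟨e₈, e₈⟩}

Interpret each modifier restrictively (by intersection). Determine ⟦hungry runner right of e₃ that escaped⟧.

{e₂, e₅, e₆}

⟦right of e₃⟧ = {x : ⟨x, e₃⟩ ∈ ⟦right of⟧} = {e₀, e₂, e₄, e₅, e₆, e₈}
⟦that escaped⟧ = ⟦escaped⟧ = {e₀, e₂, e₅, e₆}
⟦runner⟧ = {e₀, e₂, e₃, e₅, e₆, e₇, e₈}
… ∩ ⟦right of e₃⟧ = {e₀, e₂, e₃, e₅, e₆, e₇, e₈} ∩ {e₀, e₂, e₄, e₅, e₆, e₈} = {e₀, e₂, e₅, e₆, e₈}
… ∩ ⟦that escaped⟧ = {e₀, e₂, e₅, e₆, e₈} ∩ {e₀, e₂, e₅, e₆} = {e₀, e₂, e₅, e₆}
… ∩ ⟦hungry⟧ = {e₀, e₂, e₅, e₆} ∩ {e₁, e₂, e₃, e₅, e₆} = {e₂, e₅, e₆}
So ⟦hungry runner right of e₃ that escaped⟧ = {e₂, e₅, e₆}.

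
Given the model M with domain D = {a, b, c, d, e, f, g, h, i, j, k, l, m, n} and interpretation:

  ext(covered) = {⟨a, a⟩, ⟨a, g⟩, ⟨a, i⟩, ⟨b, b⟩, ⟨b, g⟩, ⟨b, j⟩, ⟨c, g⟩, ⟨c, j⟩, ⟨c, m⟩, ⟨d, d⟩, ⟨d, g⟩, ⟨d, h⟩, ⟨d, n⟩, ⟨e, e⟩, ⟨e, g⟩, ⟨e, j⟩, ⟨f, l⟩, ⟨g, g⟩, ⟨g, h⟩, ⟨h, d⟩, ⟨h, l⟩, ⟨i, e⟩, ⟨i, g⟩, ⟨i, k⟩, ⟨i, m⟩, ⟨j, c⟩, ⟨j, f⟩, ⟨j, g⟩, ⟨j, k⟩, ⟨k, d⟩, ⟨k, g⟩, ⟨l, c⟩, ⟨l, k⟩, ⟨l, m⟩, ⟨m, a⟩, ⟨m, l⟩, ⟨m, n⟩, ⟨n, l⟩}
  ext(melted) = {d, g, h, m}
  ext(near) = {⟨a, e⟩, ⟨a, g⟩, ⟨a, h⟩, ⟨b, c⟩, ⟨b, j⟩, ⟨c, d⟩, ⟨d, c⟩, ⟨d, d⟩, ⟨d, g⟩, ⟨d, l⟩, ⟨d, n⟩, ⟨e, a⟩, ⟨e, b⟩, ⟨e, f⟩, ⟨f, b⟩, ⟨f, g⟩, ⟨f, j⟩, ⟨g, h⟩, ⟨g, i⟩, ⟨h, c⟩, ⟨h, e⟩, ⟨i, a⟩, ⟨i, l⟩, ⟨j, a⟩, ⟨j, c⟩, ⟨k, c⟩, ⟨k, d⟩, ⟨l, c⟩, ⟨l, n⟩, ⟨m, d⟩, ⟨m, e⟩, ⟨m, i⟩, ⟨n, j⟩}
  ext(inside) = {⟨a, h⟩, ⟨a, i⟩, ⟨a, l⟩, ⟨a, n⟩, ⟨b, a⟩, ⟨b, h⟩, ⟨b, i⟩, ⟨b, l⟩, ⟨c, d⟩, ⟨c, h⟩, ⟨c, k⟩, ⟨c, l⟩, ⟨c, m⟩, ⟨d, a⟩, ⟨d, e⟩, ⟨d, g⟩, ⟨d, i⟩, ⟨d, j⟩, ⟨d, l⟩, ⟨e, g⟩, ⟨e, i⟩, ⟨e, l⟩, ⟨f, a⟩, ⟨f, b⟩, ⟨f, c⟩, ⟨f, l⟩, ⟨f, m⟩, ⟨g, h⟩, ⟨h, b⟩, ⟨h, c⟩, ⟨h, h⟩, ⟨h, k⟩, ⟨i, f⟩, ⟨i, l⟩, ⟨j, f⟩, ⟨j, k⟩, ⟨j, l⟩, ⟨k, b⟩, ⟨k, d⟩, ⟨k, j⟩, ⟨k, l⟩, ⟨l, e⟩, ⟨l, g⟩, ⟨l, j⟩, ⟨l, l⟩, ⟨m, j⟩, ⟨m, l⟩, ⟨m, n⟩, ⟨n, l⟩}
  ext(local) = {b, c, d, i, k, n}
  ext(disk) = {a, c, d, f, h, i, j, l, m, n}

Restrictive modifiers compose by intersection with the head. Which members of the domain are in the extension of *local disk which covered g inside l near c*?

{d}

⟦which covered g⟧ = {x : ⟨x, g⟩ ∈ ⟦covered⟧} = {a, b, c, d, e, g, i, j, k}
⟦inside l⟧ = {x : ⟨x, l⟩ ∈ ⟦inside⟧} = {a, b, c, d, e, f, i, j, k, l, m, n}
⟦near c⟧ = {x : ⟨x, c⟩ ∈ ⟦near⟧} = {b, d, h, j, k, l}
⟦disk⟧ = {a, c, d, f, h, i, j, l, m, n}
… ∩ ⟦which covered g⟧ = {a, c, d, f, h, i, j, l, m, n} ∩ {a, b, c, d, e, g, i, j, k} = {a, c, d, i, j}
… ∩ ⟦inside l⟧ = {a, c, d, i, j} ∩ {a, b, c, d, e, f, i, j, k, l, m, n} = {a, c, d, i, j}
… ∩ ⟦near c⟧ = {a, c, d, i, j} ∩ {b, d, h, j, k, l} = {d, j}
… ∩ ⟦local⟧ = {d, j} ∩ {b, c, d, i, k, n} = {d}
So ⟦local disk which covered g inside l near c⟧ = {d}.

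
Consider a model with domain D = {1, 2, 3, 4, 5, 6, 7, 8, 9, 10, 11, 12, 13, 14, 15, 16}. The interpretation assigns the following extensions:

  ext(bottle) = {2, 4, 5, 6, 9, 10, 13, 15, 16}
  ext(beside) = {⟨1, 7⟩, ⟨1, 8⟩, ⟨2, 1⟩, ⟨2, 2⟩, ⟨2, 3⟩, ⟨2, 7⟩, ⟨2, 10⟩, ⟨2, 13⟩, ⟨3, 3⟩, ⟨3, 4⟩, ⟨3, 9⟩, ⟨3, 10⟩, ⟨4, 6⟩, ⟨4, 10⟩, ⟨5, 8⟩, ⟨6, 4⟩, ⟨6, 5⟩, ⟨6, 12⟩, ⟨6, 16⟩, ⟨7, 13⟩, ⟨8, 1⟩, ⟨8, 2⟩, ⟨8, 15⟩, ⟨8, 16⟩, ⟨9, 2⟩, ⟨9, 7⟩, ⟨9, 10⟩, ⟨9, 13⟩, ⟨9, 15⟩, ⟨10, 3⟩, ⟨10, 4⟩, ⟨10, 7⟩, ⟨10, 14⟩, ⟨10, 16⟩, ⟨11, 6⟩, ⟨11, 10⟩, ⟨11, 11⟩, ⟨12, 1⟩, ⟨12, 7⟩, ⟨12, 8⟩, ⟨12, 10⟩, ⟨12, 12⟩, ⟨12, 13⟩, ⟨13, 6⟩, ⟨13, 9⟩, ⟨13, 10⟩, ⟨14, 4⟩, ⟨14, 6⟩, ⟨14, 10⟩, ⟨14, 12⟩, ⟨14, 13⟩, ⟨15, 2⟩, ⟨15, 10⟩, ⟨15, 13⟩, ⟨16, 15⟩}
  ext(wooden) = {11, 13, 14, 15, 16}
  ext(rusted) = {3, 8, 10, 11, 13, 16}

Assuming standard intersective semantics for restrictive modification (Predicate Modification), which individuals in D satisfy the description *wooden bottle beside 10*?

⟦beside 10⟧ = {x : ⟨x, 10⟩ ∈ ⟦beside⟧} = {2, 3, 4, 9, 11, 12, 13, 14, 15}
⟦bottle⟧ = {2, 4, 5, 6, 9, 10, 13, 15, 16}
… ∩ ⟦beside 10⟧ = {2, 4, 5, 6, 9, 10, 13, 15, 16} ∩ {2, 3, 4, 9, 11, 12, 13, 14, 15} = {2, 4, 9, 13, 15}
… ∩ ⟦wooden⟧ = {2, 4, 9, 13, 15} ∩ {11, 13, 14, 15, 16} = {13, 15}
So ⟦wooden bottle beside 10⟧ = {13, 15}.

{13, 15}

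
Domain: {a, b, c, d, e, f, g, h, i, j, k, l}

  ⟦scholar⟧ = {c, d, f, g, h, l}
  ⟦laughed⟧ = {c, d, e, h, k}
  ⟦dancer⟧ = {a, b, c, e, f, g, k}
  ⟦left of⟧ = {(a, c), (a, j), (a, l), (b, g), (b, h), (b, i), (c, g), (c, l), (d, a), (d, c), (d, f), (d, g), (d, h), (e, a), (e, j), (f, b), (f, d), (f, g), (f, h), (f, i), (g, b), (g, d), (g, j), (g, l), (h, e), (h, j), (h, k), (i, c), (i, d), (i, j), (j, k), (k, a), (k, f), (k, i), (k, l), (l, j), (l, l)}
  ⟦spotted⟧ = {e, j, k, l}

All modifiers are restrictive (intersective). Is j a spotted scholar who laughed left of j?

⟦who laughed⟧ = ⟦laughed⟧ = {c, d, e, h, k}
⟦left of j⟧ = {x : ⟨x, j⟩ ∈ ⟦left of⟧} = {a, e, g, h, i, l}
⟦scholar⟧ = {c, d, f, g, h, l}
… ∩ ⟦who laughed⟧ = {c, d, f, g, h, l} ∩ {c, d, e, h, k} = {c, d, h}
… ∩ ⟦left of j⟧ = {c, d, h} ∩ {a, e, g, h, i, l} = {h}
… ∩ ⟦spotted⟧ = {h} ∩ {e, j, k, l} = ∅
⟦spotted scholar who laughed left of j⟧ = ∅; j ∉ this set.

no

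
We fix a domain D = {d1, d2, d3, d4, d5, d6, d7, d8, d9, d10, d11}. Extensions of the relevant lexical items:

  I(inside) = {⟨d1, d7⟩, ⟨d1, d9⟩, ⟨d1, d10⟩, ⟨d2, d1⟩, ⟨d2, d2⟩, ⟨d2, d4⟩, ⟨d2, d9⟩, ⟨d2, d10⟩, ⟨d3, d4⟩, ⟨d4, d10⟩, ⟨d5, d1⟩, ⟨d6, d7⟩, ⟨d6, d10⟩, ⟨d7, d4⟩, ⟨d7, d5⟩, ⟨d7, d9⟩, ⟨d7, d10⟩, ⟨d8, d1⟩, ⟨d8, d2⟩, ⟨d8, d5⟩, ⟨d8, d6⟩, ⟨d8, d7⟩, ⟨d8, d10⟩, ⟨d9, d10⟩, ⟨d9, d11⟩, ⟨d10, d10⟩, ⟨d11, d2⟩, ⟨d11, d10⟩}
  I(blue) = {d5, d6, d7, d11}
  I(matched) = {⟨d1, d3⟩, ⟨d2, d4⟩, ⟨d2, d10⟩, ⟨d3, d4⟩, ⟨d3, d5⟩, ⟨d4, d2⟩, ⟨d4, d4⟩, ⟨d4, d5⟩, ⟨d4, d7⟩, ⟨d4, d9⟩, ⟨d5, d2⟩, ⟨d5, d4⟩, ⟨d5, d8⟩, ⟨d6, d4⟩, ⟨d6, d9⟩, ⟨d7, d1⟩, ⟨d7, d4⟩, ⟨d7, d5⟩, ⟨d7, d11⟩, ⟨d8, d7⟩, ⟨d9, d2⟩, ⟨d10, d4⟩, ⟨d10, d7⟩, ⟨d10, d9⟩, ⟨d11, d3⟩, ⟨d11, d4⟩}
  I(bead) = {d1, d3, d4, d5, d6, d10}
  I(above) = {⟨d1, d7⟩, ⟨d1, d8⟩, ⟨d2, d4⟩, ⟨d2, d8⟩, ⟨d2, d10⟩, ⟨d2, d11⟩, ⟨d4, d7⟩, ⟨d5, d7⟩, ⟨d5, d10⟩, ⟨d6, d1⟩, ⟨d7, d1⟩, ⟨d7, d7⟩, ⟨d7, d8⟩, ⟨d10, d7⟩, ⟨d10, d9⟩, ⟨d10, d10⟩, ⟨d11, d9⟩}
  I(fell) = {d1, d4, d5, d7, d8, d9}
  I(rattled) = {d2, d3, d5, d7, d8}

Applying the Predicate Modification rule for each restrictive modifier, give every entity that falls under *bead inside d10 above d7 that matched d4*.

⟦inside d10⟧ = {x : ⟨x, d10⟩ ∈ ⟦inside⟧} = {d1, d2, d4, d6, d7, d8, d9, d10, d11}
⟦above d7⟧ = {x : ⟨x, d7⟩ ∈ ⟦above⟧} = {d1, d4, d5, d7, d10}
⟦that matched d4⟧ = {x : ⟨x, d4⟩ ∈ ⟦matched⟧} = {d2, d3, d4, d5, d6, d7, d10, d11}
⟦bead⟧ = {d1, d3, d4, d5, d6, d10}
… ∩ ⟦inside d10⟧ = {d1, d3, d4, d5, d6, d10} ∩ {d1, d2, d4, d6, d7, d8, d9, d10, d11} = {d1, d4, d6, d10}
… ∩ ⟦above d7⟧ = {d1, d4, d6, d10} ∩ {d1, d4, d5, d7, d10} = {d1, d4, d10}
… ∩ ⟦that matched d4⟧ = {d1, d4, d10} ∩ {d2, d3, d4, d5, d6, d7, d10, d11} = {d4, d10}
So ⟦bead inside d10 above d7 that matched d4⟧ = {d4, d10}.

{d4, d10}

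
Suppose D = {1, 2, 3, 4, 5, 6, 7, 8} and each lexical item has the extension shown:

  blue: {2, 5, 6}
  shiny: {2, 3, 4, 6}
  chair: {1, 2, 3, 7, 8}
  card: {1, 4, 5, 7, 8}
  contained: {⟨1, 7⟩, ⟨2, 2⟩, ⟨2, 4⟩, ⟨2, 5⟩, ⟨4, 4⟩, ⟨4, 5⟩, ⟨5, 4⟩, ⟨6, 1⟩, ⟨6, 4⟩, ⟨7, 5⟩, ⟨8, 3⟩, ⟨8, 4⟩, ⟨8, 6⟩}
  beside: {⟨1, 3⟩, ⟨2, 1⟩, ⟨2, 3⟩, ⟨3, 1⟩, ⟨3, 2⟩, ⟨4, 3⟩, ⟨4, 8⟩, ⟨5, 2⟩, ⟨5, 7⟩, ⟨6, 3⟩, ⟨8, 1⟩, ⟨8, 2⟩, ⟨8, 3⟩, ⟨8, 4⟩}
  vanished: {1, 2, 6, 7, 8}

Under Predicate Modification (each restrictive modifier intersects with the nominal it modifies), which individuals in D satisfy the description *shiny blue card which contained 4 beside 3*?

⟦which contained 4⟧ = {x : ⟨x, 4⟩ ∈ ⟦contained⟧} = {2, 4, 5, 6, 8}
⟦beside 3⟧ = {x : ⟨x, 3⟩ ∈ ⟦beside⟧} = {1, 2, 4, 6, 8}
⟦card⟧ = {1, 4, 5, 7, 8}
… ∩ ⟦which contained 4⟧ = {1, 4, 5, 7, 8} ∩ {2, 4, 5, 6, 8} = {4, 5, 8}
… ∩ ⟦beside 3⟧ = {4, 5, 8} ∩ {1, 2, 4, 6, 8} = {4, 8}
… ∩ ⟦shiny⟧ = {4, 8} ∩ {2, 3, 4, 6} = {4}
… ∩ ⟦blue⟧ = {4} ∩ {2, 5, 6} = ∅
So ⟦shiny blue card which contained 4 beside 3⟧ = { }.

{ }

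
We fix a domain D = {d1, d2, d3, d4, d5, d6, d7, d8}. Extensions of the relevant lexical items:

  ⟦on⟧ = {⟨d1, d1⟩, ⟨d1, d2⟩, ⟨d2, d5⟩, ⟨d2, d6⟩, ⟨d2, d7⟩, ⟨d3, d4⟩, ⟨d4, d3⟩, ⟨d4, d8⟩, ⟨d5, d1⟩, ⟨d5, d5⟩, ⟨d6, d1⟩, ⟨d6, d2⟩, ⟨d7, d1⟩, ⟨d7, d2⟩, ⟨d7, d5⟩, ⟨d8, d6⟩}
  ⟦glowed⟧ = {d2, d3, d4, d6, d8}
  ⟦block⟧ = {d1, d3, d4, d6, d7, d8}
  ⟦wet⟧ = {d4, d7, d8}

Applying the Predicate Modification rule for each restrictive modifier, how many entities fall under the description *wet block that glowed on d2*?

⟦that glowed⟧ = ⟦glowed⟧ = {d2, d3, d4, d6, d8}
⟦on d2⟧ = {x : ⟨x, d2⟩ ∈ ⟦on⟧} = {d1, d6, d7}
⟦block⟧ = {d1, d3, d4, d6, d7, d8}
… ∩ ⟦that glowed⟧ = {d1, d3, d4, d6, d7, d8} ∩ {d2, d3, d4, d6, d8} = {d3, d4, d6, d8}
… ∩ ⟦on d2⟧ = {d3, d4, d6, d8} ∩ {d1, d6, d7} = {d6}
… ∩ ⟦wet⟧ = {d6} ∩ {d4, d7, d8} = ∅
⟦wet block that glowed on d2⟧ = ∅, so the cardinality is 0.

0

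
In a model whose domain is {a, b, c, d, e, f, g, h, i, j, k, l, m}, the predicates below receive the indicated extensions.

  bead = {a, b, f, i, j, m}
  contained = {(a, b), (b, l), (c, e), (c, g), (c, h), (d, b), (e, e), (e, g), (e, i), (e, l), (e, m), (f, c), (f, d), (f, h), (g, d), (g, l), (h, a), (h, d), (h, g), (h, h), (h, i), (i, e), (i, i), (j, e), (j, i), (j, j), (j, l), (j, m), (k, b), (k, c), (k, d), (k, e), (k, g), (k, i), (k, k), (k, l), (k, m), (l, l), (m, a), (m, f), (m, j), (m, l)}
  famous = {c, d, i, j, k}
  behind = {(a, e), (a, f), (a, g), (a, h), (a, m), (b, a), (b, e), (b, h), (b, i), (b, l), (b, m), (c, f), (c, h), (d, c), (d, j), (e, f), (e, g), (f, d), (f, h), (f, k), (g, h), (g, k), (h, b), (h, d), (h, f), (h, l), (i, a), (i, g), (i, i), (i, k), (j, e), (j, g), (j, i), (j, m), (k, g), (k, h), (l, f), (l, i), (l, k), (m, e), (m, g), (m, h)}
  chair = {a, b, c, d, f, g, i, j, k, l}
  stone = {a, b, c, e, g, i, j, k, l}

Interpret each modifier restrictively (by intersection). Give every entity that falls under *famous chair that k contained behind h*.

{c, k}

⟦that k contained⟧ = {x : ⟨k, x⟩ ∈ ⟦contained⟧} = {b, c, d, e, g, i, k, l, m}
⟦behind h⟧ = {x : ⟨x, h⟩ ∈ ⟦behind⟧} = {a, b, c, f, g, k, m}
⟦chair⟧ = {a, b, c, d, f, g, i, j, k, l}
… ∩ ⟦that k contained⟧ = {a, b, c, d, f, g, i, j, k, l} ∩ {b, c, d, e, g, i, k, l, m} = {b, c, d, g, i, k, l}
… ∩ ⟦behind h⟧ = {b, c, d, g, i, k, l} ∩ {a, b, c, f, g, k, m} = {b, c, g, k}
… ∩ ⟦famous⟧ = {b, c, g, k} ∩ {c, d, i, j, k} = {c, k}
So ⟦famous chair that k contained behind h⟧ = {c, k}.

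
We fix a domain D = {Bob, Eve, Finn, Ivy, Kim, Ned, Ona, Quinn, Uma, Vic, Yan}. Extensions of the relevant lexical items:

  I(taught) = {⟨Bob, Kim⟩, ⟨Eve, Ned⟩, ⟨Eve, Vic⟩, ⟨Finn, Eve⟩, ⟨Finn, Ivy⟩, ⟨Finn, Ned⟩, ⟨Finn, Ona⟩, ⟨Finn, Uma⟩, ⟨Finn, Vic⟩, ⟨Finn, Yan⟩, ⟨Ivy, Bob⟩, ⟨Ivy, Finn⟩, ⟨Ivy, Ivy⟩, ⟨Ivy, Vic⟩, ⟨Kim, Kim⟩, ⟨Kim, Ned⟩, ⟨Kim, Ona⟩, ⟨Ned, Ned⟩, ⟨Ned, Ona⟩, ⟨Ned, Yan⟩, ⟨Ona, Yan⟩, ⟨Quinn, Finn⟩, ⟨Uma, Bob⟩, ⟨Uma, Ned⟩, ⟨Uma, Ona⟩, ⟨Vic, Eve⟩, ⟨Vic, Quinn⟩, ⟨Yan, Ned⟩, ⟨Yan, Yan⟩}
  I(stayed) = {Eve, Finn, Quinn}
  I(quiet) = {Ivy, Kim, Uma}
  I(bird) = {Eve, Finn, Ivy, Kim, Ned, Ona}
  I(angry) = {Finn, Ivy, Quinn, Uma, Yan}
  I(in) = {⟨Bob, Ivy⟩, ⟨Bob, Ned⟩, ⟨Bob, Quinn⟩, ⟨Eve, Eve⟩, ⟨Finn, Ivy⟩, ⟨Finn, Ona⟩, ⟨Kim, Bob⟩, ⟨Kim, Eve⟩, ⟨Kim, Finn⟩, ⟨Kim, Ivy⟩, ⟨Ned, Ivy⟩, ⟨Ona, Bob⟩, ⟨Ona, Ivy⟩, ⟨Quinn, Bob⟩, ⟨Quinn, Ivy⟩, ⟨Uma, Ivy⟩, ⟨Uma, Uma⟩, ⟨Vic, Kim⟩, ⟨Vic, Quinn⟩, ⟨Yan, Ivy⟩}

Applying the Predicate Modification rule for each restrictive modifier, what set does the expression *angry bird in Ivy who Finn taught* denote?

{ }

⟦in Ivy⟧ = {x : ⟨x, Ivy⟩ ∈ ⟦in⟧} = {Bob, Finn, Kim, Ned, Ona, Quinn, Uma, Yan}
⟦who Finn taught⟧ = {x : ⟨Finn, x⟩ ∈ ⟦taught⟧} = {Eve, Ivy, Ned, Ona, Uma, Vic, Yan}
⟦bird⟧ = {Eve, Finn, Ivy, Kim, Ned, Ona}
… ∩ ⟦in Ivy⟧ = {Eve, Finn, Ivy, Kim, Ned, Ona} ∩ {Bob, Finn, Kim, Ned, Ona, Quinn, Uma, Yan} = {Finn, Kim, Ned, Ona}
… ∩ ⟦who Finn taught⟧ = {Finn, Kim, Ned, Ona} ∩ {Eve, Ivy, Ned, Ona, Uma, Vic, Yan} = {Ned, Ona}
… ∩ ⟦angry⟧ = {Ned, Ona} ∩ {Finn, Ivy, Quinn, Uma, Yan} = ∅
So ⟦angry bird in Ivy who Finn taught⟧ = { }.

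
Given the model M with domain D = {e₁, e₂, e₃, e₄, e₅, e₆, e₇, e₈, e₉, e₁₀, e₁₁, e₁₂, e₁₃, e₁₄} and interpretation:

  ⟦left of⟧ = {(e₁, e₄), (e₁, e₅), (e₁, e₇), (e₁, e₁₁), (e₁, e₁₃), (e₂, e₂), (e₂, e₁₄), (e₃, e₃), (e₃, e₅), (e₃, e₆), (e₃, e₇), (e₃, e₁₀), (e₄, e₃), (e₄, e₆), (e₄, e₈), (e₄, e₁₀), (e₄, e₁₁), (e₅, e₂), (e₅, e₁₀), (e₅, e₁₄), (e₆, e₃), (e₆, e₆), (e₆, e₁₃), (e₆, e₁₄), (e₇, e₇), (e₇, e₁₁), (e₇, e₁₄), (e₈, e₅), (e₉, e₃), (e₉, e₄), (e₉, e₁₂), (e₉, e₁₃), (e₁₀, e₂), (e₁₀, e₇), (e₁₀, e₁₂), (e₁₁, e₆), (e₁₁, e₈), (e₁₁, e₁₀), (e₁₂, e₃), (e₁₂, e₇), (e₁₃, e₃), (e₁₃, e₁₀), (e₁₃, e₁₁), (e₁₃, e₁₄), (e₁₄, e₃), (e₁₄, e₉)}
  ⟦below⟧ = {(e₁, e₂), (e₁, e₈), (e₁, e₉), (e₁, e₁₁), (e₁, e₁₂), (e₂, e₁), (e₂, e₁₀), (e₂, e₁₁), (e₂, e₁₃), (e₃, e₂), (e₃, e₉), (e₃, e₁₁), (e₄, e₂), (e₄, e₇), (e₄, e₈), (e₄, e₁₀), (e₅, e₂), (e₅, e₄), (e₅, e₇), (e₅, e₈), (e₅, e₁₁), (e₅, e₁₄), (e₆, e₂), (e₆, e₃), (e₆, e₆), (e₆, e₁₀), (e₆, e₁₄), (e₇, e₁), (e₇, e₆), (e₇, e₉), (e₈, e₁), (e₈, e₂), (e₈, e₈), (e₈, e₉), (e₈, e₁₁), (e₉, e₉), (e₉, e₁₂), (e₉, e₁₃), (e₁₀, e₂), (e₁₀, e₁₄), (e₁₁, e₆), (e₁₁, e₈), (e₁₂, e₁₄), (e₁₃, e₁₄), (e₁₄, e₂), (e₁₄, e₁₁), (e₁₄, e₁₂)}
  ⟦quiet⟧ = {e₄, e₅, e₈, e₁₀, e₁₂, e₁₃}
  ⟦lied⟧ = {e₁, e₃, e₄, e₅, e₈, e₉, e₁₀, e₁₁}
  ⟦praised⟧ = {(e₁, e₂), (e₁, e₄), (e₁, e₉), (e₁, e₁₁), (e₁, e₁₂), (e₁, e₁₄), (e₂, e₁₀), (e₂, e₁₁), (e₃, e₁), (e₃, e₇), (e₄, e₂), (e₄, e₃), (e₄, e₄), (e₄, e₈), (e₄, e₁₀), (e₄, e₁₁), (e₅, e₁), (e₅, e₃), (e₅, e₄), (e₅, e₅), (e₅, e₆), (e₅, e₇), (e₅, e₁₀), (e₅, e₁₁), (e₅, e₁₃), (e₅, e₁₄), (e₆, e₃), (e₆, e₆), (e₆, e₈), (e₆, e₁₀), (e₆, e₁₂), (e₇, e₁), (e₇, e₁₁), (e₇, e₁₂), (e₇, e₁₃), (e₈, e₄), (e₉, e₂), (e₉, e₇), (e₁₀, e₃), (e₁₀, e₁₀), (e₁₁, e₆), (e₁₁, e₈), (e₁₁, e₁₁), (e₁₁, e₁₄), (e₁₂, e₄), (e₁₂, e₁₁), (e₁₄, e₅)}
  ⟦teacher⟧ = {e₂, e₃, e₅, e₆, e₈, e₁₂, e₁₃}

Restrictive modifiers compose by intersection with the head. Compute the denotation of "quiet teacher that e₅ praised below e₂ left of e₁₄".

{e₅}

⟦that e₅ praised⟧ = {x : ⟨e₅, x⟩ ∈ ⟦praised⟧} = {e₁, e₃, e₄, e₅, e₆, e₇, e₁₀, e₁₁, e₁₃, e₁₄}
⟦below e₂⟧ = {x : ⟨x, e₂⟩ ∈ ⟦below⟧} = {e₁, e₃, e₄, e₅, e₆, e₈, e₁₀, e₁₄}
⟦left of e₁₄⟧ = {x : ⟨x, e₁₄⟩ ∈ ⟦left of⟧} = {e₂, e₅, e₆, e₇, e₁₃}
⟦teacher⟧ = {e₂, e₃, e₅, e₆, e₈, e₁₂, e₁₃}
… ∩ ⟦that e₅ praised⟧ = {e₂, e₃, e₅, e₆, e₈, e₁₂, e₁₃} ∩ {e₁, e₃, e₄, e₅, e₆, e₇, e₁₀, e₁₁, e₁₃, e₁₄} = {e₃, e₅, e₆, e₁₃}
… ∩ ⟦below e₂⟧ = {e₃, e₅, e₆, e₁₃} ∩ {e₁, e₃, e₄, e₅, e₆, e₈, e₁₀, e₁₄} = {e₃, e₅, e₆}
… ∩ ⟦left of e₁₄⟧ = {e₃, e₅, e₆} ∩ {e₂, e₅, e₆, e₇, e₁₃} = {e₅, e₆}
… ∩ ⟦quiet⟧ = {e₅, e₆} ∩ {e₄, e₅, e₈, e₁₀, e₁₂, e₁₃} = {e₅}
So ⟦quiet teacher that e₅ praised below e₂ left of e₁₄⟧ = {e₅}.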